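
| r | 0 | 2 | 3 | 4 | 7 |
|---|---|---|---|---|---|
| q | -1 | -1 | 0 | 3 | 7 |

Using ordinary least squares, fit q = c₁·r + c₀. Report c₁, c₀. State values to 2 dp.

c₁ = 1.25, c₀ = -2.39

Compute the Gram sums: Σr·r = 78, Σr = 16, Σ1 = 5.
Moment sums: Σr·q = 59, Σq = 8.
Eliminating c₀: 5·(row 1) − 16·(row 2) gives 134·c₁ = 5·59 − 16·8 = 167, so c₁ = 167/134.
Then c₀ = (8 − 16·(167/134))/5 = -160/67.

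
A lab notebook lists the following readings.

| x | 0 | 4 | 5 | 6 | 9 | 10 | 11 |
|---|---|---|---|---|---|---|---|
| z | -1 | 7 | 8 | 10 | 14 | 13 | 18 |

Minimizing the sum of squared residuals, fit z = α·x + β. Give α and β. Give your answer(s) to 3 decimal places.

α = 1.543, β = -0.062

Compute the Gram sums: Σx·x = 379, Σx = 45, Σ1 = 7.
Moment sums: Σx·z = 582, Σz = 69.
Eliminating β: 7·(row 1) − 45·(row 2) gives 628·α = 7·582 − 45·69 = 969, so α = 969/628.
Then β = (69 − 45·(969/628))/7 = -39/628.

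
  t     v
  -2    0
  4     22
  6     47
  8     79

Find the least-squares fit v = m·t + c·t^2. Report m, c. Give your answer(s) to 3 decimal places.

Compute the Gram sums: Σt·t = 120, Σt·t^2 = 784, Σt^2·t^2 = 5664.
And Σt·v = 1002, Σt^2·v = 7100.
So AᵀA·[m, c]ᵀ = Aᵀv: [[120, 784]; [784, 5664]]·[m, c]ᵀ = [1002, 7100]ᵀ.
Determinant 120·5664 − 784² = 65024.
m = (1002·5664 − 784·7100)/65024 = 851/508; c = (120·7100 − 784·1002)/65024 = 519/508.

m = 1.675, c = 1.022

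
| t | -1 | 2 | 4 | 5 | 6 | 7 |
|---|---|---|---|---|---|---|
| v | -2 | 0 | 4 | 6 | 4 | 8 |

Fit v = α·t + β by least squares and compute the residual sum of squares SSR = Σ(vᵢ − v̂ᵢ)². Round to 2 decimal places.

Normal-equation sums: Σt·t = 131, Σt = 23, Σ1 = 6.
Right-hand side: Σt·v = 128, Σv = 20.
Determinant 131·6 − 23² = 257.
α = (128·6 − 23·20)/257 = 308/257; β = (131·20 − 23·128)/257 = -324/257.
Residuals: 118/257, -292/257, 120/257, 326/257, -496/257, 224/257; SSR = 2008/257.

SSR = 7.81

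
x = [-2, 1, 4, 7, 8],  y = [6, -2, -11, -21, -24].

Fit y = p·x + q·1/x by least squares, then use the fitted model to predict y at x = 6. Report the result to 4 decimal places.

ŷ = -17.8285

MᵀM·[p, q]ᵀ = Mᵀy reads: 134·p + 5·q = -397;  5·p + (4229/3136)·q = -55/4.
Determinant 134·(4229/3136) − 5² = 244143/1568.
p = ((-397)·(4229/3136) − 5·(-55/4))/(244143/1568) = -487771/162762; q = (134·(-55/4) − 5·(-397))/(244143/1568) = 74480/81381.
At x = 6: ŷ = (-487771/162762)·(6) + (74480/81381)·(1/6) = -4352699/244143.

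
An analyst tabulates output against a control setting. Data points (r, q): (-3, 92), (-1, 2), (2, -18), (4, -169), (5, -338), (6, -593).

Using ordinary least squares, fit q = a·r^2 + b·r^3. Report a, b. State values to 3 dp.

a = 1.305, b = -2.964

Sums needed: Σr^2·r^2 = 2275, Σr^2·r^3 = 11713, Σr^3·r^3 = 67171.
Moment sums: Σr^2·q = -31744, Σr^3·q = -183784.
So MᵀM·[a, b]ᵀ = Mᵀq: [[2275, 11713]; [11713, 67171]]·[a, b]ᵀ = [-31744, -183784]ᵀ.
Eliminating b: 67171·(row 1) − 11713·(row 2) gives 15619656·a = 67171·(-31744) − 11713·(-183784) = 20385768, so a = 65339/50063.
Then b = ((-183784) − 11713·(65339/50063))/67171 = -11413/3851.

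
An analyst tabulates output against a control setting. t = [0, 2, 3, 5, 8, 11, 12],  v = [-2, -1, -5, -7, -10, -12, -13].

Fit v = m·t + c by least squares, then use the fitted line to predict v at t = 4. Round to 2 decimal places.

Compute the Gram sums: Σt·t = 367, Σt = 41, Σ1 = 7.
And Σt·v = -420, Σv = -50.
det = 367·7 − 41² = 888.
m = ((-420)·7 − 41·(-50))/888 = -445/444; c = (367·(-50) − 41·(-420))/888 = -565/444.
At t = 4: v̂ = (-445/444)·(4) + (-565/444)·(1) = -2345/444.

v̂ = -5.28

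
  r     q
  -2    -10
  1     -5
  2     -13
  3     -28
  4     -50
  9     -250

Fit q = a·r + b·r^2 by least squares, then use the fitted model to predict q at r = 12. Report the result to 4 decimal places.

Entries of MᵀM: Σr·r = 115, Σr·r^2 = 821, Σr^2·r^2 = 6931.
And Σr·q = -2545, Σr^2·q = -21399.
det = 115·6931 − 821² = 123024.
a = ((-2545)·6931 − 821·(-21399))/123024 = -4426/7689; b = (115·(-21399) − 821·(-2545))/123024 = -23215/7689.
At r = 12: q̂ = (-4426/7689)·(12) + (-23215/7689)·(144) = -1132024/2563.

q̂ = -441.6793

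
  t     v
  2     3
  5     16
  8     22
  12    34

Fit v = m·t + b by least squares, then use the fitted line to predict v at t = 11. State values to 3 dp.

v̂ = 31.461

With design matrix X, XᵀX = [[237, 27]; [27, 4]] and Xᵀv = [670, 75]ᵀ.
Δ = 237·4 − 27² = 219.
m = (670·4 − 27·75)/219 = 655/219; b = (237·75 − 27·670)/219 = -105/73.
At t = 11: v̂ = (655/219)·(11) + (-105/73)·(1) = 6890/219.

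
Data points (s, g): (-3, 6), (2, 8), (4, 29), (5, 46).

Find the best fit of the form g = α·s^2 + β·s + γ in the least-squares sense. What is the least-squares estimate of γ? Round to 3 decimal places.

Sums needed: Σs^2·s^2 = 978, Σs^2·s = 170, Σs^2 = 54, Σs·s = 54, Σs = 8, Σ1 = 4.
And Σs^2·g = 1700, Σs·g = 344, Σg = 89.
So MᵀM·[α, β, γ]ᵀ = Mᵀg: [[978, 170, 54]; [170, 54, 8]; [54, 8, 4]]·[α, β, γ]ᵀ = [1700, 344, 89]ᵀ.
Inverting the 3×3 Gram matrix, [α, β, γ]ᵀ = [8651/5618, 10427/5618, -6321/2809]ᵀ.

γ = -2.250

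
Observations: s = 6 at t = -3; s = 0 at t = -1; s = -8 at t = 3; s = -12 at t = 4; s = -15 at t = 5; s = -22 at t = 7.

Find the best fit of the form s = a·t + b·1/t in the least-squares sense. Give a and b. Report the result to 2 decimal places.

Entries of AᵀA: Σt·t = 109, Σt·1/t = 6, Σ1/t·1/t = 237281/176400.
For Aᵀs: Σt·s = -319, Σ1/t·s = -290/21.
det = 109·(237281/176400) − 6² = 19513229/176400.
a = ((-319)·(237281/176400) − 6·(-290/21))/(19513229/176400) = -61076639/19513229; b = (109·(-290/21) − 6·(-319))/(19513229/176400) = 72105600/19513229.

a = -3.13, b = 3.70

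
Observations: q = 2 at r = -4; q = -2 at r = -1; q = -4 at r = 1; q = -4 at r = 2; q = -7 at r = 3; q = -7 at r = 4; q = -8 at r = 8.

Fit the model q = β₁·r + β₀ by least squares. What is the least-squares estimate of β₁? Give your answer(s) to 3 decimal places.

Setting ∂/∂β₁ … = 0 gives: 111·β₁ + 13·β₀ = -131;  13·β₁ + 7·β₀ = -30.
(Σr·r = 111, Σr = 13, Σ1 = 7, Σr·q = -131, Σq = -30.)
Determinant 111·7 − 13² = 608.
β₁ = ((-131)·7 − 13·(-30))/608 = -527/608; β₀ = (111·(-30) − 13·(-131))/608 = -1627/608.

β₁ = -0.867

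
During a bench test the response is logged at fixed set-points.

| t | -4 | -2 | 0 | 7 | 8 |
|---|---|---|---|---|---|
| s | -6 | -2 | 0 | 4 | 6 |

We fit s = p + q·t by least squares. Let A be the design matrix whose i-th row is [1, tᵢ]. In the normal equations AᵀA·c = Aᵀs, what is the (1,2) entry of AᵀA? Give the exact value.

Row 1 ↔ basis 1, column 2 ↔ basis t, so (AᵀA)_{1,2} = Σᵢ t = (1)·(-4) + (1)·(-2) + (1)·(0) + (1)·(7) + (1)·(8) = 9.

9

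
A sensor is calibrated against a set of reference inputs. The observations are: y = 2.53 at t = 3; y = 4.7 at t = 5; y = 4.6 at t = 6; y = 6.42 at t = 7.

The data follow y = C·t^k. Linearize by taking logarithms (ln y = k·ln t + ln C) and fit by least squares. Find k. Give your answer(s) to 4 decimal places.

With ln yᵢ as the transformed response and ln tᵢ as the regressor:
Σln t = 6.4457, Σ(ln t)² = 10.7942, Σln y = 5.8613, Σln t·ln y = 9.8630.
Normal system: [[10.7942, 6.4457]; [6.4457, 4]]·[k, ln C]ᵀ = [9.8630, 5.8613]ᵀ.
Solving (det = 1.6295): k = 1.02617, ln C = -0.18828.

k = 1.0262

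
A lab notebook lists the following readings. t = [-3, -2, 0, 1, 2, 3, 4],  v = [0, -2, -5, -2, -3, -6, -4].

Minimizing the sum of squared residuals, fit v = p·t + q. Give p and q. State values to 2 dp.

p = -0.57, q = -2.74

From the data, Σt·t = 43, Σt = 5, Σ1 = 7.
For Xᵀv: Σt·v = -38, Σv = -22.
So XᵀX·[p, q]ᵀ = Xᵀv: [[43, 5]; [5, 7]]·[p, q]ᵀ = [-38, -22]ᵀ.
Eliminating q: 7·(row 1) − 5·(row 2) gives 276·p = 7·(-38) − 5·(-22) = -156, so p = -13/23.
Then q = ((-22) − 5·(-13/23))/7 = -63/23.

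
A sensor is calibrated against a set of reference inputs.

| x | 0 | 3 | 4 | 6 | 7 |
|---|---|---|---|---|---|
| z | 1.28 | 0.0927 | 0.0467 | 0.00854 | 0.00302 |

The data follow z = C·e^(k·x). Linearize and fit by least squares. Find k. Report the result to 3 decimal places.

Taking logs, ln z = k·x + ln C, so regress ln z on x.
Sums: Σx = 20.0000, Σ(x)² = 110.0000, Σln z = -15.7610, Σx·ln z = -88.5867.
Normal system: [[110.0000, 20.0000]; [20.0000, 5]]·[k, ln C]ᵀ = [-88.5867, -15.7610]ᵀ.
Slope k = (n·Σx·ln z − Σx·Σln z)/(n·Σ(x)² − (Σx)²) = (5·-88.5867 − 20.0000·-15.7610)/150.0000 = -0.85142; ln C = (Σln z − k·Σx)/n = 0.25347.

k = -0.851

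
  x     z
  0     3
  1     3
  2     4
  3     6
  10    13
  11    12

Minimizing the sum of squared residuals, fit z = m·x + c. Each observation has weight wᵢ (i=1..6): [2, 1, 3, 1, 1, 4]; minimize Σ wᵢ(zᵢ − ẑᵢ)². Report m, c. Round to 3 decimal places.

Setting ∂/∂m … = 0 gives: 606·m + 64·c = 703;  64·m + 12·c = 88.
(Σwᵢ·x·x = 606, Σwᵢ·x = 64, Σwᵢ·1 = 12, Σwᵢ·x·z = 703, Σwᵢ·z = 88.)
Determinant 606·12 − 64² = 3176.
m = (703·12 − 64·88)/3176 = 701/794; c = (606·88 − 64·703)/3176 = 1042/397.

m = 0.883, c = 2.625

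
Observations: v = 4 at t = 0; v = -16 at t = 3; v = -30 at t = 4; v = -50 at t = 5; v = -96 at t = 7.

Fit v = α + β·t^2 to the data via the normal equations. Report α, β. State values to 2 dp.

α = 2.71, β = -2.04

The normal system MᵀM·[α, β]ᵀ = Mᵀv is [[5, 99]; [99, 3363]]·[α, β]ᵀ = [-188, -6578]ᵀ.
Eliminating β: 3363·(row 1) − 99·(row 2) gives 7014·α = 3363·(-188) − 99·(-6578) = 18978, so α = 3163/1169.
Then β = ((-6578) − 99·(3163/1169))/3363 = -7139/3507.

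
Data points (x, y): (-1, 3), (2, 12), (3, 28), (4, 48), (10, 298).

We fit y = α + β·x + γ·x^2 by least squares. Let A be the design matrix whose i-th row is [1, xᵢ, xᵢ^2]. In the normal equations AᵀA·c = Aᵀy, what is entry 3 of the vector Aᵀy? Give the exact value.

30871

Entry 3 ↔ basis x^2, so (Aᵀy)_{3} = Σᵢ (x^2)·yᵢ = (1)·(3) + (4)·(12) + (9)·(28) + (16)·(48) + (100)·(298) = 30871.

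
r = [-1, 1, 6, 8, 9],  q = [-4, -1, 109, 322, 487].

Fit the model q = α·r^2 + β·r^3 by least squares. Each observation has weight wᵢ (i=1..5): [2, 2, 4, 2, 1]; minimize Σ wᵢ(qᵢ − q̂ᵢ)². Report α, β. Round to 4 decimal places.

Compute the Gram sums: Σwᵢ·r^2·r^2 = 19941, Σwᵢ·r^2·r^3 = 155689, Σwᵢ·r^3·r^3 = 1242357.
And Σwᵢ·r^2·q = 96349, Σwᵢ·r^3·q = 778933.
AᵀWA·[α, β]ᵀ = AᵀWq becomes [[19941, 155689]; [155689, 1242357]]·[α, β]ᵀ = [96349, 778933]ᵀ.
Eliminating β: 1242357·(row 1) − 155689·(row 2) gives 534776216·α = 1242357·96349 − 155689·778933 = -1571445244, so α = -392861311/133694054.
Then β = (778933 − 155689·(-392861311/133694054))/1242357 = 133055873/133694054.

α = -2.9385, β = 0.9952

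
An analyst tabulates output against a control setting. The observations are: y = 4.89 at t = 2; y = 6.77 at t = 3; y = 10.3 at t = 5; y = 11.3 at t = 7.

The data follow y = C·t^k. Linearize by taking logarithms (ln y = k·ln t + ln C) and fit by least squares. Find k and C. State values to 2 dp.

Taking logs, ln y = k·ln t + ln C, so regress ln y on ln t.
Σln t = 5.3471, Σ(ln t)² = 8.0643, Σln y = 8.2566, Σln t·ln y = 11.6731.
Equations: 8.0643·k + 5.3471·ln C = 11.6731;  5.3471·k + 4·ln C = 8.2566.
Solving (det = 3.6655): k = 0.69389, ln C = 1.13658, so C = exp(1.13658) = 3.11611.

k = 0.69, C = 3.12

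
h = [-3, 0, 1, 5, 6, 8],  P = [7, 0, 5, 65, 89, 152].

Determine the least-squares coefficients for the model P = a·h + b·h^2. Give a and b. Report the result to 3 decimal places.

Sums needed: Σh·h = 135, Σh·h^2 = 827, Σh^2·h^2 = 6099.
For AᵀP: Σh·P = 2059, Σh^2·P = 14625.
Δ = 135·6099 − 827² = 139436.
a = (2059·6099 − 827·14625)/139436 = 231483/69718; b = (135·14625 − 827·2059)/139436 = 135791/69718.

a = 3.320, b = 1.948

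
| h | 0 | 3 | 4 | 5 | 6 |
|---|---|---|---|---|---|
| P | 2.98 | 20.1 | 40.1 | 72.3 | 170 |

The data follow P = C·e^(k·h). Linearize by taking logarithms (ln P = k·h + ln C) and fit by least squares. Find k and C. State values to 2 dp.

k = 0.66, C = 2.86

Let Y = ln P. Fitting Y = k·h + ln C by least squares:
Over the data: Σh = 18.0000, Σ(h)² = 86.0000, Σln P = 17.2006, Σh·ln P = 75.9866.
Normal system: [[86.0000, 18.0000]; [18.0000, 5]]·[k, ln C]ᵀ = [75.9866, 17.2006]ᵀ.
Solving (det = 106.0000): k = 0.66341, ln C = 1.05186, so C = exp(1.05186) = 2.86296.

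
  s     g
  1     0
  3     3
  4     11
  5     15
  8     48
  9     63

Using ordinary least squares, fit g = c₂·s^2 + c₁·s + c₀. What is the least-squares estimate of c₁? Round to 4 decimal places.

c₁ = -1.7815

Entries of MᵀM: Σs^2·s^2 = 11620, Σs^2·s = 1458, Σs^2 = 196, Σs·s = 196, Σs = 30, Σ1 = 6.
And Σs^2·g = 8753, Σs·g = 1079, Σg = 140.
Normal equations: [[11620, 1458, 196]; [1458, 196, 30]; [196, 30, 6]]·[c₂, c₁, c₀]ᵀ = [8753, 1079, 140]ᵀ.
Row-reducing yields c₂ = 757/785, c₁ = -2797/1570, c₀ = 1161/1570.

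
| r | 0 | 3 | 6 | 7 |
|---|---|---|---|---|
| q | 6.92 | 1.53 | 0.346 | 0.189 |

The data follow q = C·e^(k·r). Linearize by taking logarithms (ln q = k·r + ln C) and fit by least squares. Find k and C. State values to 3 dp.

k = -0.509, C = 7.000

Linearized form: ln q = k·r + ln C. From the 4 transformed points,
Σr = 16.0000, Σ(r)² = 94.0000, Σln q = -0.3676, Σr·ln q = -16.7542.
Normal system: [[94.0000, 16.0000]; [16.0000, 4]]·[k, ln C]ᵀ = [-16.7542, -0.3676]ᵀ.
Slope k = (n·Σr·ln q − Σr·Σln q)/(n·Σ(r)² − (Σr)²) = (4·-16.7542 − 16.0000·-0.3676)/120.0000 = -0.50945; ln C = (Σln q − k·Σr)/n = 1.94590, so C = exp(1.94590) = 6.99994.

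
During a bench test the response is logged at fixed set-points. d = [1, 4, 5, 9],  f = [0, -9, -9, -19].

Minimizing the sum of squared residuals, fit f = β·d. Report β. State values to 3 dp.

β = -2.049

Entries of XᵀX: Σd·d = 123.
Right-hand side: Σd·f = -252.
So XᵀX·[β]ᵀ = Xᵀf: [[123]]·[β]ᵀ = [-252]ᵀ.
β = (-252)/123 = -2.04878.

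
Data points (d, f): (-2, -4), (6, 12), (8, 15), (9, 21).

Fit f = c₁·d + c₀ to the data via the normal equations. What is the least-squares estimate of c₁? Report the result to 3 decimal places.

c₁ = 2.114

Entries of XᵀX: Σd·d = 185, Σd = 21, Σ1 = 4.
Moment sums: Σd·f = 389, Σf = 44.
Eliminating c₀: 4·(row 1) − 21·(row 2) gives 299·c₁ = 4·389 − 21·44 = 632, so c₁ = 632/299.
Then c₀ = (44 − 21·(632/299))/4 = -29/299.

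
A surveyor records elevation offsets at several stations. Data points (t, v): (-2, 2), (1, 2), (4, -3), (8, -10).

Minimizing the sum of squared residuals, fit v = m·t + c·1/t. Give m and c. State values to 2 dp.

m = -1.25, c = 3.00

Normal-equation sums: Σt·t = 85, Σt·1/t = 4, Σ1/t·1/t = 85/64.
And Σt·v = -94, Σ1/t·v = -1.
Normal equations: [[85, 4]; [4, 85/64]]·[m, c]ᵀ = [-94, -1]ᵀ.
Δ = 85·(85/64) − 4² = 6201/64.
m = ((-94)·(85/64) − 4·(-1))/(6201/64) = -2578/2067; c = (85·(-1) − 4·(-94))/(6201/64) = 6208/2067.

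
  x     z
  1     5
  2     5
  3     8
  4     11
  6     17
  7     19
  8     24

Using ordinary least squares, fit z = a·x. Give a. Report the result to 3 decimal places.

a = 2.849

From the data, Σx·x = 179.
Moment sums: Σx·z = 510.
MᵀM·[a]ᵀ = Mᵀz becomes [[179]]·[a]ᵀ = [510]ᵀ.
Hence a = 510 / 179 ≈ 2.84916.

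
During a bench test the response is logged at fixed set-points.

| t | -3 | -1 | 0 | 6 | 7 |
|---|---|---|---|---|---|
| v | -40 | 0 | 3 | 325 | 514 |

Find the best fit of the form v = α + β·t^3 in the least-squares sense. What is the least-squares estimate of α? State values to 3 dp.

α = 1.642

Entries of XᵀX: Σ1 = 5, Σt^3 = 531, Σt^3·t^3 = 165035.
Right-hand side: Σv = 802, Σt^3·v = 247582.
XᵀX·[α, β]ᵀ = Xᵀv becomes [[5, 531]; [531, 165035]]·[α, β]ᵀ = [802, 247582]ᵀ.
Eliminating β: 165035·(row 1) − 531·(row 2) gives 543214·α = 165035·802 − 531·247582 = 892028, so α = 446014/271607.
Then β = (247582 − 531·(446014/271607))/165035 = 406024/271607.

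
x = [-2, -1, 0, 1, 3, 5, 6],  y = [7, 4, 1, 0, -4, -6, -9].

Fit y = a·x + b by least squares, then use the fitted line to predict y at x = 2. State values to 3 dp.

ŷ = -1.526

Entries of AᵀA: Σx·x = 76, Σx = 12, Σ1 = 7.
For Aᵀy: Σx·y = -114, Σy = -7.
So AᵀA·[a, b]ᵀ = Aᵀy: [[76, 12]; [12, 7]]·[a, b]ᵀ = [-114, -7]ᵀ.
det = 76·7 − 12² = 388.
a = ((-114)·7 − 12·(-7))/388 = -357/194; b = (76·(-7) − 12·(-114))/388 = 209/97.
At x = 2: ŷ = (-357/194)·(2) + (209/97)·(1) = -148/97.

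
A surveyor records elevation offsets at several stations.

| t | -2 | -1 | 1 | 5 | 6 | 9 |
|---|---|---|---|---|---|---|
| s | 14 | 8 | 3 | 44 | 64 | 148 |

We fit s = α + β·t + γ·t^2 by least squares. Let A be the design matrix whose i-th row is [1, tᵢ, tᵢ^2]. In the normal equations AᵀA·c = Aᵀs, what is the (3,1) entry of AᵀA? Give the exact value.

148

Row 3 ↔ basis t^2, column 1 ↔ basis 1, so (AᵀA)_{3,1} = Σᵢ t^2 = (4)·(1) + (1)·(1) + (1)·(1) + (25)·(1) + (36)·(1) + (81)·(1) = 148.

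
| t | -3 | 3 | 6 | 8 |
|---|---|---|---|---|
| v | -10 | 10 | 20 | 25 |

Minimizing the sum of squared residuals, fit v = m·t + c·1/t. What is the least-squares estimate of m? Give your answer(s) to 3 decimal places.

Entries of AᵀA: Σt·t = 118, Σt·1/t = 4, Σ1/t·1/t = 17/64.
For Aᵀv: Σt·v = 380, Σ1/t·v = 105/8.
Normal equations: [[118, 4]; [4, 17/64]]·[m, c]ᵀ = [380, 105/8]ᵀ.
Eliminating c: (17/64)·(row 1) − 4·(row 2) gives (491/32)·m = (17/64)·380 − 4·(105/8) = 775/16, so m = 1550/491.
Then c = ((105/8) − 4·(1550/491))/(17/64) = 920/491.

m = 3.157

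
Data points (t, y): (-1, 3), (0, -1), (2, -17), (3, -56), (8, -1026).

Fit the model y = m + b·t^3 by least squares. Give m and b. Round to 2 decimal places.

The normal system AᵀA·[m, b]ᵀ = Aᵀy is [[5, 546]; [546, 262938]]·[m, b]ᵀ = [-1097, -526963]ᵀ.
Δ = 5·262938 − 546² = 1016574.
m = ((-1097)·262938 − 546·(-526963))/1016574 = -9246/13033; b = (5·(-526963) − 546·(-1097))/1016574 = -2035853/1016574.

m = -0.71, b = -2.00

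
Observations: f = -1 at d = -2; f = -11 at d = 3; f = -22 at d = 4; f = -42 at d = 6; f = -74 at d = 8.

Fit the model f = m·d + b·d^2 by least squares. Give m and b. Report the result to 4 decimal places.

XᵀX·[m, b]ᵀ = Xᵀf reads: 129·m + 811·b = -963;  811·m + 5745·b = -6703.
(Σd·d = 129, Σd·d^2 = 811, Σd^2·d^2 = 5745, Σd·f = -963, Σd^2·f = -6703.)
Eliminating b: 5745·(row 1) − 811·(row 2) gives 83384·m = 5745·(-963) − 811·(-6703) = -96302, so m = -48151/41692.
Then b = ((-6703) − 811·(-48151/41692))/5745 = -41847/41692.

m = -1.1549, b = -1.0037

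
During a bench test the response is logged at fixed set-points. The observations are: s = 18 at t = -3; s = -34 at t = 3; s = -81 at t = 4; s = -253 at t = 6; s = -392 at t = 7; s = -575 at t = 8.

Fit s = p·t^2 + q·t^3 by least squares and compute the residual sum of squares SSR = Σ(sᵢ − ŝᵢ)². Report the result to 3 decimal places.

SSR = 6.579

The normal equations are: 8211·p + 58375·q = -66556;  58375·p + 432003·q = -490092.
(Σt^2·t^2 = 8211, Σt^2·t^3 = 58375, Σt^3·t^3 = 432003, Σt^2·s = -66556, Σt^3·s = -490092.)
Eliminating q: 432003·(row 1) − 58375·(row 2) gives 139536008·p = 432003·(-66556) − 58375·(-490092) = -143271168, so p = -17908896/17442001.
Then q = ((-490092) − 58375·(-17908896/17442001))/432003 = -17367364/17442001.
Residuals: 6217254/17442001, 37070858/17442001, -14748449/17442001, -16755373/17442001, -2722636/17442001, 9109137/17442001; SSR = 114754675/17442001.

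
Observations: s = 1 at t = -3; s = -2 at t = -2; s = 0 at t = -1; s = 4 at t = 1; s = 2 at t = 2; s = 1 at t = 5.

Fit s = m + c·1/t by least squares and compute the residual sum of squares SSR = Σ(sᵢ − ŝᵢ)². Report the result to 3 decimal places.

SSR = 6.406

Normal-equation sums: Σ1 = 6, Σ1/t = -2/15, Σ1/t·1/t = 1193/450.
For Xᵀs: Σs = 6, Σ1/t·s = 88/15.
XᵀX·[m, c]ᵀ = Xᵀs becomes [[6, -2/15]; [-2/15, 1193/450]]·[m, c]ᵀ = [6, 88/15]ᵀ.
Eliminating c: (1193/450)·(row 1) − (-2/15)·(row 2) gives (143/9)·m = (1193/450)·6 − (-2/15)·(88/15) = 751/45, so m = 751/715.
Then c = ((88/15) − (-2/15)·(751/715))/(1193/450) = 324/143.
Residuals: 504/715, -1371/715, 79/65, 489/715, -131/715, -72/143; SSR = 916/143.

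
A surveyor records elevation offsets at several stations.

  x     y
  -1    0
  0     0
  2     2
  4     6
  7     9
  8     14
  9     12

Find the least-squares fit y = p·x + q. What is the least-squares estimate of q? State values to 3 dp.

From the data, Σx·x = 215, Σx = 29, Σ1 = 7.
For Mᵀy: Σx·y = 311, Σy = 43.
Normal equations: [[215, 29]; [29, 7]]·[p, q]ᵀ = [311, 43]ᵀ.
Determinant 215·7 − 29² = 664.
p = (311·7 − 29·43)/664 = 465/332; q = (215·43 − 29·311)/664 = 113/332.

q = 0.340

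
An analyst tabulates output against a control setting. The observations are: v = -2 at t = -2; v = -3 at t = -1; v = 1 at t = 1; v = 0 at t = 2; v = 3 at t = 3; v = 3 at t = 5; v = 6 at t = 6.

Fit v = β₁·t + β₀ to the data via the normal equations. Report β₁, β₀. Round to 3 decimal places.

β₁ = 1.000, β₀ = -0.857

Setting ∂/∂β₁ … = 0 gives: 80·β₁ + 14·β₀ = 68;  14·β₁ + 7·β₀ = 8.
Determinant 80·7 − 14² = 364.
β₁ = (68·7 − 14·8)/364 = 1; β₀ = (80·8 − 14·68)/364 = -6/7.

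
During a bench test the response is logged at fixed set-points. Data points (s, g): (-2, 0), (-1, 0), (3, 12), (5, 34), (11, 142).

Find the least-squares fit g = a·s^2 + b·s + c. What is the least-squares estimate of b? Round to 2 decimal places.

Entries of AᵀA: Σs^2·s^2 = 15364, Σs^2·s = 1474, Σs^2 = 160, Σs·s = 160, Σs = 16, Σ1 = 5.
Moment sums: Σs^2·g = 18140, Σs·g = 1768, Σg = 188.
So AᵀA·[a, b, c]ᵀ = Aᵀg: [[15364, 1474, 160]; [1474, 160, 16]; [160, 16, 5]]·[a, b, c]ᵀ = [18140, 1768, 188]ᵀ.
Solving the 3×3 system (Gaussian elimination) gives a = 772/741, b = 86/57, c = -140/247.

b = 1.51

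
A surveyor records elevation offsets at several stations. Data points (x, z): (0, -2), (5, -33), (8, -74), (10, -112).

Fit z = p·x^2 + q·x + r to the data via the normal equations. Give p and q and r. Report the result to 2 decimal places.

Sums needed: Σx^2·x^2 = 14721, Σx^2·x = 1637, Σx^2 = 189, Σx·x = 189, Σx = 23, Σ1 = 4.
Moment sums: Σx^2·z = -16761, Σx·z = -1877, Σz = -221.
Normal equations: [[14721, 1637, 189]; [1637, 189, 23]; [189, 23, 4]]·[p, q, r]ᵀ = [-16761, -1877, -221]ᵀ.
Solving the 3×3 system (Gaussian elimination) gives p = -500/517, q = -675/517, r = -1058/517.

p = -0.97, q = -1.31, r = -2.05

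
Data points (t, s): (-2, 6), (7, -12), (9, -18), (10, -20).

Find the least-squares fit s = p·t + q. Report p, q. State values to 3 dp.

p = -2.156, q = 1.933

Compute the Gram sums: Σt·t = 234, Σt = 24, Σ1 = 4.
For Mᵀs: Σt·s = -458, Σs = -44.
Eliminating q: 4·(row 1) − 24·(row 2) gives 360·p = 4·(-458) − 24·(-44) = -776, so p = -97/45.
Then q = ((-44) − 24·(-97/45))/4 = 29/15.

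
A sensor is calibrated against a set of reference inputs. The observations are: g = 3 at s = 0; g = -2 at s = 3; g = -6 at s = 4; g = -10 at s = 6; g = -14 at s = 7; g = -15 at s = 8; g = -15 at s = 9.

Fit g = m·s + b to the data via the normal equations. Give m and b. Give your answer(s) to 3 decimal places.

Setting ∂/∂m … = 0 gives: 255·m + 37·b = -443;  37·m + 7·b = -59.
(Σs·s = 255, Σs = 37, Σ1 = 7, Σs·g = -443, Σg = -59.)
Eliminating b: 7·(row 1) − 37·(row 2) gives 416·m = 7·(-443) − 37·(-59) = -918, so m = -459/208.
Then b = ((-59) − 37·(-459/208))/7 = 673/208.

m = -2.207, b = 3.236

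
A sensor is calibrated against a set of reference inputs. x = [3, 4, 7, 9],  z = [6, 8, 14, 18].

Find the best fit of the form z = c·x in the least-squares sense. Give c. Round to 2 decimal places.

The normal equations are: 155·c = 310.
(Σx·x = 155, Σx·z = 310.)
Hence c = 310 / 155 ≈ 2.

c = 2.00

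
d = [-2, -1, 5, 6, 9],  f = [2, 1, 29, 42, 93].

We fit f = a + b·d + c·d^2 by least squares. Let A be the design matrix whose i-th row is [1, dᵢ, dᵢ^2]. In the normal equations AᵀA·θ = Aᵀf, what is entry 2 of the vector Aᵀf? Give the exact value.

Entry 2 ↔ basis d, so (Aᵀf)_{2} = Σᵢ (d)·fᵢ = (-2)·(2) + (-1)·(1) + (5)·(29) + (6)·(42) + (9)·(93) = 1229.

1229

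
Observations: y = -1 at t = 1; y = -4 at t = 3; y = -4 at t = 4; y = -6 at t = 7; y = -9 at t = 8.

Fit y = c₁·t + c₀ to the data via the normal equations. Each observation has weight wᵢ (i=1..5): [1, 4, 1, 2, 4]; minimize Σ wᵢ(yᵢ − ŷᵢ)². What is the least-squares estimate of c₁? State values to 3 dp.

c₁ = -0.980

MᵀWM·[c₁, c₀]ᵀ = MᵀWy reads: 407·c₁ + 63·c₀ = -437;  63·c₁ + 12·c₀ = -69.
Eliminating c₀: 12·(row 1) − 63·(row 2) gives 915·c₁ = 12·(-437) − 63·(-69) = -897, so c₁ = -299/305.
Then c₀ = ((-69) − 63·(-299/305))/12 = -184/305.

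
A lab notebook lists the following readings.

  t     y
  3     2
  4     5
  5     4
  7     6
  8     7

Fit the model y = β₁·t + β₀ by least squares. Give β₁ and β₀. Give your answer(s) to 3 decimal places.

With design matrix M, MᵀM = [[163, 27]; [27, 5]] and Mᵀy = [144, 24]ᵀ.
det = 163·5 − 27² = 86.
β₁ = (144·5 − 27·24)/86 = 36/43; β₀ = (163·24 − 27·144)/86 = 12/43.

β₁ = 0.837, β₀ = 0.279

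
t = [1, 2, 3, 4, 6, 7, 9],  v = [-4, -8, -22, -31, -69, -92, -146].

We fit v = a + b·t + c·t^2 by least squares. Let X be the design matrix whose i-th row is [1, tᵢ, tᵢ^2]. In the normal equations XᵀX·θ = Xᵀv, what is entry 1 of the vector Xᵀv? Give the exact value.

-372

Entry 1 ↔ basis 1, so (Xᵀv)_{1} = Σᵢ vᵢ = (1)·(-4) + (1)·(-8) + (1)·(-22) + (1)·(-31) + (1)·(-69) + (1)·(-92) + (1)·(-146) = -372.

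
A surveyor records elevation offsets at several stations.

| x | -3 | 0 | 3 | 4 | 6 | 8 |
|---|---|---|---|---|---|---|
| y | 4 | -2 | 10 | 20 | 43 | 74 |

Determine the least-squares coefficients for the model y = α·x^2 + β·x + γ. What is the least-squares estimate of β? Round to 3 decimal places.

β = 1.154

MᵀM·[α, β, γ]ᵀ = Mᵀy reads: 5810·α + 792·β + 134·γ = 6730;  792·α + 134·β + 18·γ = 948;  134·α + 18·β + 6·γ = 149.
Row-reducing yields α = 23039/21986, β = 126861/109930, γ = -223343/109930.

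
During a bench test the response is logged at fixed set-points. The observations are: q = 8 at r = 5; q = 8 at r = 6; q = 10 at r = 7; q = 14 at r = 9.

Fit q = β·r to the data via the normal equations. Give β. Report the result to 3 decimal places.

β = 1.487

Normal-equation sums: Σr·r = 191.
Moment sums: Σr·q = 284.
XᵀX·[β]ᵀ = Xᵀq becomes [[191]]·[β]ᵀ = [284]ᵀ.
β = 284/191 = 1.48691.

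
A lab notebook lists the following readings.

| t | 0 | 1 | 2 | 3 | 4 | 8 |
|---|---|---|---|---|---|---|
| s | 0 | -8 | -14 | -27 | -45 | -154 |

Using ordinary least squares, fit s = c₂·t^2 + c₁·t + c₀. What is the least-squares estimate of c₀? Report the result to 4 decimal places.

Normal-equation sums: Σt^2·t^2 = 4450, Σt^2·t = 612, Σt^2 = 94, Σt·t = 94, Σt = 18, Σ1 = 6.
And Σt^2·s = -10883, Σt·s = -1529, Σs = -248.
AᵀA·[c₂, c₁, c₀]ᵀ = Aᵀs becomes [[4450, 612, 94]; [612, 94, 18]; [94, 18, 6]]·[c₂, c₁, c₀]ᵀ = [-10883, -1529, -248]ᵀ.
Row-reducing yields c₂ = -6257/3058, c₁ = -763/278, c₀ = -1596/1529.

c₀ = -1.0438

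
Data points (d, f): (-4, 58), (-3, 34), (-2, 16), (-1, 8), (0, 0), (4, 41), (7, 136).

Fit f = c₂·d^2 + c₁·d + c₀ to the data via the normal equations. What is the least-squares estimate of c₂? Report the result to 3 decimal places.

The normal system AᵀA·[c₂, c₁, c₀]ᵀ = Aᵀf is [[3011, 307, 95]; [307, 95, 1]; [95, 1, 7]]·[c₂, c₁, c₀]ᵀ = [8626, 742, 293]ᵀ.
Solving the 3×3 system (Gaussian elimination) gives c₂ = 824611/270258, c₁ = -556049/270258, c₀ = 23/31.

c₂ = 3.051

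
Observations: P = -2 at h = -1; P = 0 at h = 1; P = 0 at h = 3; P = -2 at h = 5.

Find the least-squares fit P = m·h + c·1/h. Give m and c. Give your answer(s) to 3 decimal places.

The normal system AᵀA·[m, c]ᵀ = AᵀP is [[36, 4]; [4, 484/225]]·[m, c]ᵀ = [-8, 8/5]ᵀ.
det = 36·(484/225) − 4² = 1536/25.
m = ((-8)·(484/225) − 4·(8/5))/(1536/25) = -83/216; c = (36·(8/5) − 4·(-8))/(1536/25) = 35/24.

m = -0.384, c = 1.458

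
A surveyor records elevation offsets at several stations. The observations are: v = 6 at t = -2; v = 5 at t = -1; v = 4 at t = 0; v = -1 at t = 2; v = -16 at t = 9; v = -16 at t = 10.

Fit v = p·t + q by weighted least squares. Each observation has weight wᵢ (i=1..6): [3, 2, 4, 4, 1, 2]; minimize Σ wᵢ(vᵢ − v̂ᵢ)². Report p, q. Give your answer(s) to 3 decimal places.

p = -1.948, q = 3.031

From the data, Σwᵢ·t·t = 311, Σwᵢ·t = 29, Σwᵢ·1 = 16.
And Σwᵢ·t·v = -518, Σwᵢ·v = -8.
Normal equations: [[311, 29]; [29, 16]]·[p, q]ᵀ = [-518, -8]ᵀ.
Δ = 311·16 − 29² = 4135.
p = ((-518)·16 − 29·(-8))/4135 = -8056/4135; q = (311·(-8) − 29·(-518))/4135 = 12534/4135.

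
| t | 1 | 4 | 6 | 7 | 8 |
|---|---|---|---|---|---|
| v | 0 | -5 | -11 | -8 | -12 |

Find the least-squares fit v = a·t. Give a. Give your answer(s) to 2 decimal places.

a = -1.43

Entries of XᵀX: Σt·t = 166.
Right-hand side: Σt·v = -238.
Normal equations: [[166]]·[a]ᵀ = [-238]ᵀ.
a = (-238)/166 = -1.43373.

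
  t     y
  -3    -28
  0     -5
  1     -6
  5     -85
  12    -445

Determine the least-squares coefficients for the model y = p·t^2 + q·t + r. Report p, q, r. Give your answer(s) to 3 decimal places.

The normal system AᵀA·[p, q, r]ᵀ = Aᵀy is [[21443, 1827, 179]; [1827, 179, 15]; [179, 15, 5]]·[p, q, r]ᵀ = [-66463, -5687, -569]ᵀ.
Solving the 3×3 system (Gaussian elimination) gives p = -651397/219102, q = -78915/73034, r = -451780/109551.

p = -2.973, q = -1.081, r = -4.124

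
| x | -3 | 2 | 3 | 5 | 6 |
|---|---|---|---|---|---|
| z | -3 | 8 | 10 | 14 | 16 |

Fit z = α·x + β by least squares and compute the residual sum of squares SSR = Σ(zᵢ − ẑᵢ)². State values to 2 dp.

SSR = 0.16

Forming MᵀM = [[83, 13]; [13, 5]] and Mᵀz = [221, 45]ᵀ gives MᵀM·[α, β]ᵀ = Mᵀz.
Eliminating β: 5·(row 1) − 13·(row 2) gives 246·α = 5·221 − 13·45 = 520, so α = 260/123.
Then β = (45 − 13·(260/123))/5 = 431/123.
Residuals: -20/123, 11/41, 19/123, -3/41, -23/123; SSR = 20/123.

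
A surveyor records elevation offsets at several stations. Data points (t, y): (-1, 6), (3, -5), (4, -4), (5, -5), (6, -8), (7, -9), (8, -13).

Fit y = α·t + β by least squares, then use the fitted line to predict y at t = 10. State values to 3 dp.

Normal-equation sums: Σt·t = 200, Σt = 32, Σ1 = 7.
For Xᵀy: Σt·y = -277, Σy = -38.
So XᵀX·[α, β]ᵀ = Xᵀy: [[200, 32]; [32, 7]]·[α, β]ᵀ = [-277, -38]ᵀ.
det = 200·7 − 32² = 376.
α = ((-277)·7 − 32·(-38))/376 = -723/376; β = (200·(-38) − 32·(-277))/376 = 158/47.
At t = 10: ŷ = (-723/376)·(10) + (158/47)·(1) = -2983/188.

ŷ = -15.867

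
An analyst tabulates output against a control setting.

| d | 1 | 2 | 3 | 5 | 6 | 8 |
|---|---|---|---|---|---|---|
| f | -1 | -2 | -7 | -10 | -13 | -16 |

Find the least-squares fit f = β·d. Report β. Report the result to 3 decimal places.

Sums needed: Σd·d = 139.
For Xᵀf: Σd·f = -282.
Normal equations: [[139]]·[β]ᵀ = [-282]ᵀ.
Hence β = -282 / 139 ≈ -2.02878.

β = -2.029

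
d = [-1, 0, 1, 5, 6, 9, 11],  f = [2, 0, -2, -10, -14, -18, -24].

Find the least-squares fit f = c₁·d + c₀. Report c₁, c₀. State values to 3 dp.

With design matrix M, MᵀM = [[265, 31]; [31, 7]] and Mᵀf = [-564, -66]ᵀ.
Determinant 265·7 − 31² = 894.
c₁ = ((-564)·7 − 31·(-66))/894 = -317/149; c₀ = (265·(-66) − 31·(-564))/894 = -1/149.

c₁ = -2.128, c₀ = -0.007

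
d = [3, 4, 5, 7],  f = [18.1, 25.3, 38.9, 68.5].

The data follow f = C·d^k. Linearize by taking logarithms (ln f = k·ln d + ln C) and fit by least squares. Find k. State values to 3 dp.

k = 1.599

Taking logs, ln f = k·ln d + ln C, so regress ln f on ln d.
Sums: Σln d = 6.0403, Σ(ln d)² = 9.5056, Σln f = 14.0145, Σln d·ln f = 21.7775.
Normal system: [[9.5056, 6.0403]; [6.0403, 4]]·[k, ln C]ᵀ = [21.7775, 14.0145]ᵀ.
Slope k = (n·Σln d·ln f − Σln d·Σln f)/(n·Σ(ln d)² − (Σln d)²) = (4·21.7775 − 6.0403·14.0145)/1.5378 = 1.59880; ln C = (Σln f − k·Σln d)/n = 1.08934.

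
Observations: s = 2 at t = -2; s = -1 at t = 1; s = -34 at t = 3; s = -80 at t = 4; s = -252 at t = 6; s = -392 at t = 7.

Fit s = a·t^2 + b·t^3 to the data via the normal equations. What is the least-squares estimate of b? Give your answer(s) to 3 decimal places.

b = -1.000

The normal system XᵀX·[a, b]ᵀ = Xᵀs is [[4051, 25819]; [25819, 169195]]·[a, b]ᵀ = [-29859, -194943]ᵀ.
det = 4051·169195 − 25819² = 18788184.
a = ((-29859)·169195 − 25819·(-194943))/18788184 = -1563349/1565682; b = (4051·(-194943) − 25819·(-29859))/18788184 = -1565381/1565682.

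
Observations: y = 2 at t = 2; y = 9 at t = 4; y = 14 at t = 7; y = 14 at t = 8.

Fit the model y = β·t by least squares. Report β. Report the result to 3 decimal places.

From the data, Σt·t = 133.
And Σt·y = 250.
So MᵀM·[β]ᵀ = Mᵀy: [[133]]·[β]ᵀ = [250]ᵀ.
β = 250/133 = 1.8797.

β = 1.880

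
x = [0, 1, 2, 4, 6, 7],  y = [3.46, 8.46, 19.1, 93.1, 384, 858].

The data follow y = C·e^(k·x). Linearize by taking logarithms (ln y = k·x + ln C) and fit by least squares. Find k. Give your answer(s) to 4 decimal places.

k = 0.7781

Taking logs, ln y = k·x + ln C, so regress ln y on x.
AᵀA = [[106.0000, 20.0000]; [20.0000, 6]], rhs = [109.1555, 23.5652]ᵀ  (here Σx = 20.0000, Σ(x)² = 106.0000, Σln y = 23.5652, Σx·ln y = 109.1555).
Slope k = (n·Σx·ln y − Σx·Σln y)/(n·Σ(x)² − (Σx)²) = (6·109.1555 − 20.0000·23.5652)/236.0000 = 0.77809; ln C = (Σln y − k·Σx)/n = 1.33391.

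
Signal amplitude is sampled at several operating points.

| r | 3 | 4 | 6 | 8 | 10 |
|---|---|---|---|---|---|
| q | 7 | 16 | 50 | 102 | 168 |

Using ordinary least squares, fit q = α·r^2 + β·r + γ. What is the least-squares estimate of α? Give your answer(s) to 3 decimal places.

Forming AᵀA = [[15729, 1819, 225]; [1819, 225, 31]; [225, 31, 5]] and Aᵀq = [25447, 2881, 343]ᵀ gives AᵀA·[α, β, γ]ᵀ = Aᵀq.
Solving the 3×3 system (Gaussian elimination) gives α = 205/97, β = -419/97, γ = 27/97.

α = 2.113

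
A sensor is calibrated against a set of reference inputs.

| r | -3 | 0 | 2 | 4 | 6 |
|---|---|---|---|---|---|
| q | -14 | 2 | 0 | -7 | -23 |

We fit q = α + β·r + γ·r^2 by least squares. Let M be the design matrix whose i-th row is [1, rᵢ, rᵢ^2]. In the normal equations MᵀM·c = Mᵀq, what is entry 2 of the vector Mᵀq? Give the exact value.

Entry 2 ↔ basis r, so (Mᵀq)_{2} = Σᵢ (r)·qᵢ = (-3)·(-14) + (0)·(2) + (2)·(0) + (4)·(-7) + (6)·(-23) = -124.

-124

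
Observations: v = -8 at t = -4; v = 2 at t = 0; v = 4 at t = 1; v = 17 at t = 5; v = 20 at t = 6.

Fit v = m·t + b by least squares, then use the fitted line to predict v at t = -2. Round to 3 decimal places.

v̂ = -3.215

Setting ∂/∂m … = 0 gives: 78·m + 8·b = 241;  8·m + 5·b = 35.
Eliminating b: 5·(row 1) − 8·(row 2) gives 326·m = 5·241 − 8·35 = 925, so m = 925/326.
Then b = (35 − 8·(925/326))/5 = 401/163.
At t = -2: v̂ = (925/326)·(-2) + (401/163)·(1) = -524/163.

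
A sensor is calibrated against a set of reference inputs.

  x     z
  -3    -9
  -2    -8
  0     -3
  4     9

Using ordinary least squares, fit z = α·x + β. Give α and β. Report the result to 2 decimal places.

MᵀM·[α, β]ᵀ = Mᵀz reads: 29·α + (-1)·β = 79;  (-1)·α + 4·β = -11.
Eliminating β: 4·(row 1) − (-1)·(row 2) gives 115·α = 4·79 − (-1)·(-11) = 305, so α = 61/23.
Then β = ((-11) − (-1)·(61/23))/4 = -48/23.

α = 2.65, β = -2.09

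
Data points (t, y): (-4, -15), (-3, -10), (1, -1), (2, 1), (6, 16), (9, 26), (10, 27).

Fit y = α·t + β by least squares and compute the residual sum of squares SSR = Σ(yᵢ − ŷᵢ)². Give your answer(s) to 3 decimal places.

Sums needed: Σt·t = 247, Σt = 21, Σ1 = 7.
For Xᵀy: Σt·y = 691, Σy = 44.
So XᵀX·[α, β]ᵀ = Xᵀy: [[247, 21]; [21, 7]]·[α, β]ᵀ = [691, 44]ᵀ.
Determinant 247·7 − 21² = 1288.
α = (691·7 − 21·44)/1288 = 559/184; β = (247·44 − 21·691)/1288 = -3643/1288.
Residuals: -25/1288, 1251/644, -779/644, -2895/1288, 773/1288, 957/644, -711/1288; SSR = 16953/1288.

SSR = 13.162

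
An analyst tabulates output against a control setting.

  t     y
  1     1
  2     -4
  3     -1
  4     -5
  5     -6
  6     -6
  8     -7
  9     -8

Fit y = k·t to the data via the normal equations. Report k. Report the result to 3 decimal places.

k = -0.949

MᵀM·[k]ᵀ = Mᵀy reads: 236·k = -224.
(Σt·t = 236, Σt·y = -224.)
k = (-224)/236 = -0.949153.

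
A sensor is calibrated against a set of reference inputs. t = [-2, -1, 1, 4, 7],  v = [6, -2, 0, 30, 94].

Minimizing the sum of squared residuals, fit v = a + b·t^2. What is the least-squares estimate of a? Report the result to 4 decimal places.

a = -2.4320

Forming XᵀX = [[5, 71]; [71, 2675]] and Xᵀv = [128, 5108]ᵀ gives XᵀX·[a, b]ᵀ = Xᵀv.
Δ = 5·2675 − 71² = 8334.
a = (128·2675 − 71·5108)/8334 = -1126/463; b = (5·5108 − 71·128)/8334 = 914/463.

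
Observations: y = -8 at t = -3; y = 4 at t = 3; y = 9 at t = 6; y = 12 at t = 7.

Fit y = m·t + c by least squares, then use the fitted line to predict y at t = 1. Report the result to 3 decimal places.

ŷ = -0.148

Setting ∂/∂m … = 0 gives: 103·m + 13·c = 174;  13·m + 4·c = 17.
(Σt·t = 103, Σt = 13, Σ1 = 4, Σt·y = 174, Σy = 17.)
Eliminating c: 4·(row 1) − 13·(row 2) gives 243·m = 4·174 − 13·17 = 475, so m = 475/243.
Then c = (17 − 13·(475/243))/4 = -511/243.
At t = 1: ŷ = (475/243)·(1) + (-511/243)·(1) = -4/27.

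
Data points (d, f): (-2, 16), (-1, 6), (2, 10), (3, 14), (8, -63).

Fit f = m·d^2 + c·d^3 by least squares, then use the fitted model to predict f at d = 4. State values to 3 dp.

Setting ∂/∂m … = 0 gives: 4210·m + 33010·c = -3796;  33010·m + 263002·c = -31932.
Δ = 4210·263002 − 33010² = 17578320.
m = ((-3796)·263002 − 33010·(-31932))/17578320 = 3482483/1098645; c = (4210·(-31932) − 33010·(-3796))/17578320 = -114097/219729.
At d = 4: f̂ = (3482483/1098645)·(16) + (-114097/219729)·(64) = 6402896/366215.

f̂ = 17.484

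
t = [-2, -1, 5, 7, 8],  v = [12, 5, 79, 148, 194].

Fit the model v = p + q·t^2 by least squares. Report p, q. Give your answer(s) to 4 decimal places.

p = 1.5974, q = 3.0071

Normal-equation sums: Σ1 = 5, Σt^2 = 143, Σt^2·t^2 = 7139.
For Xᵀv: Σv = 438, Σt^2·v = 21696.
Determinant 5·7139 − 143² = 15246.
p = (438·7139 − 143·21696)/15246 = 123/77; q = (5·21696 − 143·438)/15246 = 2547/847.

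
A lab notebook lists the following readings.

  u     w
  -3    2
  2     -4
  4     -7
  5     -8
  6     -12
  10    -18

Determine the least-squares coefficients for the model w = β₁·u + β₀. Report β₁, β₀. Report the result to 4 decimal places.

β₁ = -1.5532, β₀ = -1.6206

Setting ∂/∂β₁ … = 0 gives: 190·β₁ + 24·β₀ = -334;  24·β₁ + 6·β₀ = -47.
Eliminating β₀: 6·(row 1) − 24·(row 2) gives 564·β₁ = 6·(-334) − 24·(-47) = -876, so β₁ = -73/47.
Then β₀ = ((-47) − 24·(-73/47))/6 = -457/282.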